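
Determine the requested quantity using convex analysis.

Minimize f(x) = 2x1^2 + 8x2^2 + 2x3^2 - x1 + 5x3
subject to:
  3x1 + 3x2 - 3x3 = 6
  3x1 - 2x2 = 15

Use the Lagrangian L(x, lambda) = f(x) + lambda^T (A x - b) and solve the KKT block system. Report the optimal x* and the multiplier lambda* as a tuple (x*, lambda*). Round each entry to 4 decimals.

Form the Lagrangian:
  L(x, lambda) = (1/2) x^T Q x + c^T x + lambda^T (A x - b)
Stationarity (grad_x L = 0): Q x + c + A^T lambda = 0.
Primal feasibility: A x = b.

This gives the KKT block system:
  [ Q   A^T ] [ x     ]   [-c ]
  [ A    0  ] [ lambda ] = [ b ]

Solving the linear system:
  x*      = (4.0538, -1.4192, 0.6346)
  lambda* = (2.5128, -7.5846)
  f(x*)   = 48.9058

x* = (4.0538, -1.4192, 0.6346), lambda* = (2.5128, -7.5846)


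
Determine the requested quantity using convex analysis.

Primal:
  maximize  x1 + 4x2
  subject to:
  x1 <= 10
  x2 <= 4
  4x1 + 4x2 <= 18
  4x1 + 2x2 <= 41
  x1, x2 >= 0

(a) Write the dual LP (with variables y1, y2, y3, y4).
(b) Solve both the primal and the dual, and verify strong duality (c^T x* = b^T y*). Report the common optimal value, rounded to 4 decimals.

The standard primal-dual pair for 'max c^T x s.t. A x <= b, x >= 0' is:
  Dual:  min b^T y  s.t.  A^T y >= c,  y >= 0.

So the dual LP is:
  minimize  10y1 + 4y2 + 18y3 + 41y4
  subject to:
    y1 + 4y3 + 4y4 >= 1
    y2 + 4y3 + 2y4 >= 4
    y1, y2, y3, y4 >= 0

Solving the primal: x* = (0.5, 4).
  primal value c^T x* = 16.5.
Solving the dual: y* = (0, 3, 0.25, 0).
  dual value b^T y* = 16.5.
Strong duality: c^T x* = b^T y*. Confirmed.

16.5


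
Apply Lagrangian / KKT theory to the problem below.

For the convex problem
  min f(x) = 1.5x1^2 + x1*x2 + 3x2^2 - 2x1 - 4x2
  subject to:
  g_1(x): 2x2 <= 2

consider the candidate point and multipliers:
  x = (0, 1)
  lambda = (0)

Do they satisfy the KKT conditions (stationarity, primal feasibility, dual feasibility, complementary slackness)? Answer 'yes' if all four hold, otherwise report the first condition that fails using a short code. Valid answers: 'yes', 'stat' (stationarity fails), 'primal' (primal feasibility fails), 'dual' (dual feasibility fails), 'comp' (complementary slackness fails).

Gradient of f: grad f(x) = Q x + c = (-1, 2)
Constraint values g_i(x) = a_i^T x - b_i:
  g_1((0, 1)) = 0
Stationarity residual: grad f(x) + sum_i lambda_i a_i = (-1, 2)
  -> stationarity FAILS
Primal feasibility (all g_i <= 0): OK
Dual feasibility (all lambda_i >= 0): OK
Complementary slackness (lambda_i * g_i(x) = 0 for all i): OK

Verdict: the first failing condition is stationarity -> stat.

stat


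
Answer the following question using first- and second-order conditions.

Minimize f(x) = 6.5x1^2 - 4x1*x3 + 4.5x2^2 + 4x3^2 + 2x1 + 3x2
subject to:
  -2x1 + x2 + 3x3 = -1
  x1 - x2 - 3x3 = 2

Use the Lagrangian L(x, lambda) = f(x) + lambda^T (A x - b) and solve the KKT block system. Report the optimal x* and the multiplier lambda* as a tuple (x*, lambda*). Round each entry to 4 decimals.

Form the Lagrangian:
  L(x, lambda) = (1/2) x^T Q x + c^T x + lambda^T (A x - b)
Stationarity (grad_x L = 0): Q x + c + A^T lambda = 0.
Primal feasibility: A x = b.

This gives the KKT block system:
  [ Q   A^T ] [ x     ]   [-c ]
  [ A    0  ] [ lambda ] = [ b ]

Solving the linear system:
  x*      = (-1, -0.4382, -0.8539)
  lambda* = (-8.5281, -9.4719)
  f(x*)   = 3.5506

x* = (-1, -0.4382, -0.8539), lambda* = (-8.5281, -9.4719)


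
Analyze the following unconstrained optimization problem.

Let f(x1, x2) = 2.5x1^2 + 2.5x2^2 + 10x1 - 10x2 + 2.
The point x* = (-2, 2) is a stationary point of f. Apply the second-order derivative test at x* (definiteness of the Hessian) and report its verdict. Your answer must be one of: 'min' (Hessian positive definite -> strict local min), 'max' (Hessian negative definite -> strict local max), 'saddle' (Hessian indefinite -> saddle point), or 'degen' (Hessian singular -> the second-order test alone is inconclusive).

Compute the Hessian H = grad^2 f:
  H = [[5, 0], [0, 5]]
Verify stationarity: grad f(x*) = H x* + g = (0, 0).
Eigenvalues of H: 5, 5.
Both eigenvalues > 0, so H is positive definite -> x* is a strict local min.

min


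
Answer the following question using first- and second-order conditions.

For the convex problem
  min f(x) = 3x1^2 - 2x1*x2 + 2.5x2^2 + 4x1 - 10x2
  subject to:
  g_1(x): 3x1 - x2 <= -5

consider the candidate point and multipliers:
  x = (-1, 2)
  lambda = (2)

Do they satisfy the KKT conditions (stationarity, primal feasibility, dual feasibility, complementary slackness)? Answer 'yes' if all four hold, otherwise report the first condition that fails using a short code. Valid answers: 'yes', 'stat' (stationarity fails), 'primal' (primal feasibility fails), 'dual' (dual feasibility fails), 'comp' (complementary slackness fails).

Gradient of f: grad f(x) = Q x + c = (-6, 2)
Constraint values g_i(x) = a_i^T x - b_i:
  g_1((-1, 2)) = 0
Stationarity residual: grad f(x) + sum_i lambda_i a_i = (0, 0)
  -> stationarity OK
Primal feasibility (all g_i <= 0): OK
Dual feasibility (all lambda_i >= 0): OK
Complementary slackness (lambda_i * g_i(x) = 0 for all i): OK

Verdict: yes, KKT holds.

yes


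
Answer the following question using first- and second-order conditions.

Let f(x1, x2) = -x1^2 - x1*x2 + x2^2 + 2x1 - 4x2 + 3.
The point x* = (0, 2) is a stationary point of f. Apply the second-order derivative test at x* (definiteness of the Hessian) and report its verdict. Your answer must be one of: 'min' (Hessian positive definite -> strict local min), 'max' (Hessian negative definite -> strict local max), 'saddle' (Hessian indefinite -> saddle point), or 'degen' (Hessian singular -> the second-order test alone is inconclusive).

Compute the Hessian H = grad^2 f:
  H = [[-2, -1], [-1, 2]]
Verify stationarity: grad f(x*) = H x* + g = (0, 0).
Eigenvalues of H: -2.2361, 2.2361.
Eigenvalues have mixed signs, so H is indefinite -> x* is a saddle point.

saddle


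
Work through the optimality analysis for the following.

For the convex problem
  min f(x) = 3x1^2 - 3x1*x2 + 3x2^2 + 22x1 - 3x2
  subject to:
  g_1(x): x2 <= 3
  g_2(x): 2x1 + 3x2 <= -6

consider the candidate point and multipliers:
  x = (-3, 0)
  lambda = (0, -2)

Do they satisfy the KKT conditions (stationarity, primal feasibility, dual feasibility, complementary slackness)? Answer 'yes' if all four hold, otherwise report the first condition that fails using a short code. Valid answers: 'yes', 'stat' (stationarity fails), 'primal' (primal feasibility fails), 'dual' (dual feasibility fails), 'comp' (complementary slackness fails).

Gradient of f: grad f(x) = Q x + c = (4, 6)
Constraint values g_i(x) = a_i^T x - b_i:
  g_1((-3, 0)) = -3
  g_2((-3, 0)) = 0
Stationarity residual: grad f(x) + sum_i lambda_i a_i = (0, 0)
  -> stationarity OK
Primal feasibility (all g_i <= 0): OK
Dual feasibility (all lambda_i >= 0): FAILS
Complementary slackness (lambda_i * g_i(x) = 0 for all i): OK

Verdict: the first failing condition is dual_feasibility -> dual.

dual


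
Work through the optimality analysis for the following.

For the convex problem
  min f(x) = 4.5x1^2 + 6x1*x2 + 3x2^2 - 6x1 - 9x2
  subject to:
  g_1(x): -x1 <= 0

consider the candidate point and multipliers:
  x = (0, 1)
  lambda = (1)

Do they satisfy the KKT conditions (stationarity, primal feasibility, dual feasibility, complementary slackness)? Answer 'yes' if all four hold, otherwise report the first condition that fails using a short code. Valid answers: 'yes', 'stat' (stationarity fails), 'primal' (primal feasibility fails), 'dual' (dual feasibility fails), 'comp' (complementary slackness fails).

Gradient of f: grad f(x) = Q x + c = (0, -3)
Constraint values g_i(x) = a_i^T x - b_i:
  g_1((0, 1)) = 0
Stationarity residual: grad f(x) + sum_i lambda_i a_i = (-1, -3)
  -> stationarity FAILS
Primal feasibility (all g_i <= 0): OK
Dual feasibility (all lambda_i >= 0): OK
Complementary slackness (lambda_i * g_i(x) = 0 for all i): OK

Verdict: the first failing condition is stationarity -> stat.

stat


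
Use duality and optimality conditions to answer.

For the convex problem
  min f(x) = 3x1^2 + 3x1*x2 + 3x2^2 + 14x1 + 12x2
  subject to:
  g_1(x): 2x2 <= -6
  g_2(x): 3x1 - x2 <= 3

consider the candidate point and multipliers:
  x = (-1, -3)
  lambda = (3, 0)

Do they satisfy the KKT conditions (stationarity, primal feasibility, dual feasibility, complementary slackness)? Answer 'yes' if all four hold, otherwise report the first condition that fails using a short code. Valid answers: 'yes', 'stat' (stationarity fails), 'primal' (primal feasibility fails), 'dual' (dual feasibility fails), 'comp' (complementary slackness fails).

Gradient of f: grad f(x) = Q x + c = (-1, -9)
Constraint values g_i(x) = a_i^T x - b_i:
  g_1((-1, -3)) = 0
  g_2((-1, -3)) = -3
Stationarity residual: grad f(x) + sum_i lambda_i a_i = (-1, -3)
  -> stationarity FAILS
Primal feasibility (all g_i <= 0): OK
Dual feasibility (all lambda_i >= 0): OK
Complementary slackness (lambda_i * g_i(x) = 0 for all i): OK

Verdict: the first failing condition is stationarity -> stat.

stat


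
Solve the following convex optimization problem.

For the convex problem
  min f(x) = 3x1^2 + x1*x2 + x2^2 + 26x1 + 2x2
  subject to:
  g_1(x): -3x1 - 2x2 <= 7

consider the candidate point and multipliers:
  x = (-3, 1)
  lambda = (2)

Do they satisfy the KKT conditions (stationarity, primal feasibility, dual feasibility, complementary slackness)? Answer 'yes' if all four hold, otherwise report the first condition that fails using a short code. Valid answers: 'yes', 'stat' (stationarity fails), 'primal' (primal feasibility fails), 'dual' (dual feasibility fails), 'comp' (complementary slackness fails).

Gradient of f: grad f(x) = Q x + c = (9, 1)
Constraint values g_i(x) = a_i^T x - b_i:
  g_1((-3, 1)) = 0
Stationarity residual: grad f(x) + sum_i lambda_i a_i = (3, -3)
  -> stationarity FAILS
Primal feasibility (all g_i <= 0): OK
Dual feasibility (all lambda_i >= 0): OK
Complementary slackness (lambda_i * g_i(x) = 0 for all i): OK

Verdict: the first failing condition is stationarity -> stat.

stat


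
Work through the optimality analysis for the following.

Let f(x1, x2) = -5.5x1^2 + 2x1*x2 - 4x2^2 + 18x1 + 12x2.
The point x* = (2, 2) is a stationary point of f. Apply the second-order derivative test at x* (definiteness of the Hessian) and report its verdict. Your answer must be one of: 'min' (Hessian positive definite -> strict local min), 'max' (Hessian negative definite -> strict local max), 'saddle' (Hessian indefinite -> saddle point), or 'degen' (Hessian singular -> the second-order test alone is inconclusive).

Compute the Hessian H = grad^2 f:
  H = [[-11, 2], [2, -8]]
Verify stationarity: grad f(x*) = H x* + g = (0, 0).
Eigenvalues of H: -12, -7.
Both eigenvalues < 0, so H is negative definite -> x* is a strict local max.

max


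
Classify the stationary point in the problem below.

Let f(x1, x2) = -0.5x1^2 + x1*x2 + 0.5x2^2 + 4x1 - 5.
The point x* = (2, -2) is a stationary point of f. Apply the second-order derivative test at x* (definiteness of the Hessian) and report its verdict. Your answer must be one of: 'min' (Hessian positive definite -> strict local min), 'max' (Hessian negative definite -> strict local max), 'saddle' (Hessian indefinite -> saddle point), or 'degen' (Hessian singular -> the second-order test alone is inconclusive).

Compute the Hessian H = grad^2 f:
  H = [[-1, 1], [1, 1]]
Verify stationarity: grad f(x*) = H x* + g = (0, 0).
Eigenvalues of H: -1.4142, 1.4142.
Eigenvalues have mixed signs, so H is indefinite -> x* is a saddle point.

saddle


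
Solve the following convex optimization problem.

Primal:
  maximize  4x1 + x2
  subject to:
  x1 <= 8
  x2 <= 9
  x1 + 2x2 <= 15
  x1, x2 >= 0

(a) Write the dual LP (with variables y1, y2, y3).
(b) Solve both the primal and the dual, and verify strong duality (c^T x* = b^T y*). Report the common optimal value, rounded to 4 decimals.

The standard primal-dual pair for 'max c^T x s.t. A x <= b, x >= 0' is:
  Dual:  min b^T y  s.t.  A^T y >= c,  y >= 0.

So the dual LP is:
  minimize  8y1 + 9y2 + 15y3
  subject to:
    y1 + y3 >= 4
    y2 + 2y3 >= 1
    y1, y2, y3 >= 0

Solving the primal: x* = (8, 3.5).
  primal value c^T x* = 35.5.
Solving the dual: y* = (3.5, 0, 0.5).
  dual value b^T y* = 35.5.
Strong duality: c^T x* = b^T y*. Confirmed.

35.5


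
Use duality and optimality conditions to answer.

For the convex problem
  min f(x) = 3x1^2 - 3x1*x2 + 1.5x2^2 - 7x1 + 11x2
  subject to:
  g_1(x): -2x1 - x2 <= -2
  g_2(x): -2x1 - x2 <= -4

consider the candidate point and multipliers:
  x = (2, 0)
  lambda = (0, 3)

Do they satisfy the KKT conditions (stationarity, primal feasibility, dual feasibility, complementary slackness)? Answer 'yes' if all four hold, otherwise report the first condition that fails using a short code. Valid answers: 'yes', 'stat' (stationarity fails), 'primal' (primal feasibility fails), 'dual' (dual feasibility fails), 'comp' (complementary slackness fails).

Gradient of f: grad f(x) = Q x + c = (5, 5)
Constraint values g_i(x) = a_i^T x - b_i:
  g_1((2, 0)) = -2
  g_2((2, 0)) = 0
Stationarity residual: grad f(x) + sum_i lambda_i a_i = (-1, 2)
  -> stationarity FAILS
Primal feasibility (all g_i <= 0): OK
Dual feasibility (all lambda_i >= 0): OK
Complementary slackness (lambda_i * g_i(x) = 0 for all i): OK

Verdict: the first failing condition is stationarity -> stat.

stat


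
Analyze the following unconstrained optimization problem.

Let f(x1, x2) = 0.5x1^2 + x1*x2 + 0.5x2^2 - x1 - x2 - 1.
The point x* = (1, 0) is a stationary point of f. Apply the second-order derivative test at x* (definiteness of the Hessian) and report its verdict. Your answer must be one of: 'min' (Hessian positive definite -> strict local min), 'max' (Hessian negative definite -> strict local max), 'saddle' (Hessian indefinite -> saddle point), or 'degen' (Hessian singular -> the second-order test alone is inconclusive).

Compute the Hessian H = grad^2 f:
  H = [[1, 1], [1, 1]]
Verify stationarity: grad f(x*) = H x* + g = (0, 0).
Eigenvalues of H: 0, 2.
H has a zero eigenvalue (singular; positive semidefinite but not definite), so H is neither positive definite, negative definite, nor indefinite. The second-order test alone is inconclusive -> degen.
(Indeed, f is constant along the null direction of H through x*, so x* is not a strict local extremum.)

degen


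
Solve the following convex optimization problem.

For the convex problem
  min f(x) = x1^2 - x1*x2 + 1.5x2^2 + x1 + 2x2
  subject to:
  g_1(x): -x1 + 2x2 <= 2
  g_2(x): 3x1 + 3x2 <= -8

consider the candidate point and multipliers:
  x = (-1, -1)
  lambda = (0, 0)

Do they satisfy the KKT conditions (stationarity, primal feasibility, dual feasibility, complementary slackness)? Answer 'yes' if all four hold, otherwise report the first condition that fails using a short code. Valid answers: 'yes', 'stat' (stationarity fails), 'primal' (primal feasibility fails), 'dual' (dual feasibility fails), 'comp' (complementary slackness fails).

Gradient of f: grad f(x) = Q x + c = (0, 0)
Constraint values g_i(x) = a_i^T x - b_i:
  g_1((-1, -1)) = -3
  g_2((-1, -1)) = 2
Stationarity residual: grad f(x) + sum_i lambda_i a_i = (0, 0)
  -> stationarity OK
Primal feasibility (all g_i <= 0): FAILS
Dual feasibility (all lambda_i >= 0): OK
Complementary slackness (lambda_i * g_i(x) = 0 for all i): OK

Verdict: the first failing condition is primal_feasibility -> primal.

primal


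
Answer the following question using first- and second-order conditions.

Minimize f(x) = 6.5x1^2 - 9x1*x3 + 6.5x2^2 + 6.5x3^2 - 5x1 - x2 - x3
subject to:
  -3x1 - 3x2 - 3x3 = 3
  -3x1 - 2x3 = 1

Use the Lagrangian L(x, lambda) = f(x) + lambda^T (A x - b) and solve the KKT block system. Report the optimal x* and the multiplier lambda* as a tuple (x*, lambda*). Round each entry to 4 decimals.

Form the Lagrangian:
  L(x, lambda) = (1/2) x^T Q x + c^T x + lambda^T (A x - b)
Stationarity (grad_x L = 0): Q x + c + A^T lambda = 0.
Primal feasibility: A x = b.

This gives the KKT block system:
  [ Q   A^T ] [ x     ]   [-c ]
  [ A    0  ] [ lambda ] = [ b ]

Solving the linear system:
  x*      = (-0.0966, -0.5483, -0.3552)
  lambda* = (-2.7092, 1.6897)
  f(x*)   = 3.9121

x* = (-0.0966, -0.5483, -0.3552), lambda* = (-2.7092, 1.6897)


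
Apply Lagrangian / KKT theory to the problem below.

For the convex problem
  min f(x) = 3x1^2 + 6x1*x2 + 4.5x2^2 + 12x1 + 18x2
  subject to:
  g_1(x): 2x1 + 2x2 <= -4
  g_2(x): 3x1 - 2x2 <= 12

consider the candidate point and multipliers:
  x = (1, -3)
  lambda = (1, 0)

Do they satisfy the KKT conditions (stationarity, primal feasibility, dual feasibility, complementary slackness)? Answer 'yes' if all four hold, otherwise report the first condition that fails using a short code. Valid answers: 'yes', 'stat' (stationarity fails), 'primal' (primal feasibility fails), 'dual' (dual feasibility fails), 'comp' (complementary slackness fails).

Gradient of f: grad f(x) = Q x + c = (0, -3)
Constraint values g_i(x) = a_i^T x - b_i:
  g_1((1, -3)) = 0
  g_2((1, -3)) = -3
Stationarity residual: grad f(x) + sum_i lambda_i a_i = (2, -1)
  -> stationarity FAILS
Primal feasibility (all g_i <= 0): OK
Dual feasibility (all lambda_i >= 0): OK
Complementary slackness (lambda_i * g_i(x) = 0 for all i): OK

Verdict: the first failing condition is stationarity -> stat.

stat


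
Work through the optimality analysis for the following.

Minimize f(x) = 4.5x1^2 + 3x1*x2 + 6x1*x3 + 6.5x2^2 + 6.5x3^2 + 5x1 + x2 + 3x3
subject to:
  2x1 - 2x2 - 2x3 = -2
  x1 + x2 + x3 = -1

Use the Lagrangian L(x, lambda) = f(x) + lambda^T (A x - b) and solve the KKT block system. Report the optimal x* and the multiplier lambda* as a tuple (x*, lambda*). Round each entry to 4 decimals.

Form the Lagrangian:
  L(x, lambda) = (1/2) x^T Q x + c^T x + lambda^T (A x - b)
Stationarity (grad_x L = 0): Q x + c + A^T lambda = 0.
Primal feasibility: A x = b.

This gives the KKT block system:
  [ Q   A^T ] [ x     ]   [-c ]
  [ A    0  ] [ lambda ] = [ b ]

Solving the linear system:
  x*      = (-1, -0.0385, 0.0385)
  lambda* = (0.3462, 3.1923)
  f(x*)   = -0.5192

x* = (-1, -0.0385, 0.0385), lambda* = (0.3462, 3.1923)


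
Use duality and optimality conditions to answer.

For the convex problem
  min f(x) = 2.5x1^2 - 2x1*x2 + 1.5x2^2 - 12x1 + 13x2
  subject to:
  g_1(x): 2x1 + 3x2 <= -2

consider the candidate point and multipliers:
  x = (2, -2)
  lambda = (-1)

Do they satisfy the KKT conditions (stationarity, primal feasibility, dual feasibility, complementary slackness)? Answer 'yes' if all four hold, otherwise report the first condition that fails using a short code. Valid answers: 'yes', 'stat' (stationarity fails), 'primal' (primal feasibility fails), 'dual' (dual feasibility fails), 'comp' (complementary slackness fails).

Gradient of f: grad f(x) = Q x + c = (2, 3)
Constraint values g_i(x) = a_i^T x - b_i:
  g_1((2, -2)) = 0
Stationarity residual: grad f(x) + sum_i lambda_i a_i = (0, 0)
  -> stationarity OK
Primal feasibility (all g_i <= 0): OK
Dual feasibility (all lambda_i >= 0): FAILS
Complementary slackness (lambda_i * g_i(x) = 0 for all i): OK

Verdict: the first failing condition is dual_feasibility -> dual.

dual


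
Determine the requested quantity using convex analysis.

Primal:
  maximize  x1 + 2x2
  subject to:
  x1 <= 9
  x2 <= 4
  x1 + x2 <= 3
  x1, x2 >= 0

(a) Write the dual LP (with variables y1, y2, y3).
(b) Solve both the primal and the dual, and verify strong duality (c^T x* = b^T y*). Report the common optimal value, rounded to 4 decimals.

The standard primal-dual pair for 'max c^T x s.t. A x <= b, x >= 0' is:
  Dual:  min b^T y  s.t.  A^T y >= c,  y >= 0.

So the dual LP is:
  minimize  9y1 + 4y2 + 3y3
  subject to:
    y1 + y3 >= 1
    y2 + y3 >= 2
    y1, y2, y3 >= 0

Solving the primal: x* = (0, 3).
  primal value c^T x* = 6.
Solving the dual: y* = (0, 0, 2).
  dual value b^T y* = 6.
Strong duality: c^T x* = b^T y*. Confirmed.

6


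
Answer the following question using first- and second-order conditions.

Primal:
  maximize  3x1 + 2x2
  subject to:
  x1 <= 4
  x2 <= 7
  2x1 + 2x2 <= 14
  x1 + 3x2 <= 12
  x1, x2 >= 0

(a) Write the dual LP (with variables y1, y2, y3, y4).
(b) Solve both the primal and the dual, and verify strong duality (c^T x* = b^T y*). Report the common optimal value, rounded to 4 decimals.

The standard primal-dual pair for 'max c^T x s.t. A x <= b, x >= 0' is:
  Dual:  min b^T y  s.t.  A^T y >= c,  y >= 0.

So the dual LP is:
  minimize  4y1 + 7y2 + 14y3 + 12y4
  subject to:
    y1 + 2y3 + y4 >= 3
    y2 + 2y3 + 3y4 >= 2
    y1, y2, y3, y4 >= 0

Solving the primal: x* = (4, 2.6667).
  primal value c^T x* = 17.3333.
Solving the dual: y* = (2.3333, 0, 0, 0.6667).
  dual value b^T y* = 17.3333.
Strong duality: c^T x* = b^T y*. Confirmed.

17.3333


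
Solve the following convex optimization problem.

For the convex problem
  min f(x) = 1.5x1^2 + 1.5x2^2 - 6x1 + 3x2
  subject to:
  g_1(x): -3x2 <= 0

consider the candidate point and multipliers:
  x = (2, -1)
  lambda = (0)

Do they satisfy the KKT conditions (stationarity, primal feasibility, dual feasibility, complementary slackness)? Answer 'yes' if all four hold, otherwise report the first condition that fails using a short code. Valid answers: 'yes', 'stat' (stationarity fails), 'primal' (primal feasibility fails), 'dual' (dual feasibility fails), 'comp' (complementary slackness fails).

Gradient of f: grad f(x) = Q x + c = (0, 0)
Constraint values g_i(x) = a_i^T x - b_i:
  g_1((2, -1)) = 3
Stationarity residual: grad f(x) + sum_i lambda_i a_i = (0, 0)
  -> stationarity OK
Primal feasibility (all g_i <= 0): FAILS
Dual feasibility (all lambda_i >= 0): OK
Complementary slackness (lambda_i * g_i(x) = 0 for all i): OK

Verdict: the first failing condition is primal_feasibility -> primal.

primal


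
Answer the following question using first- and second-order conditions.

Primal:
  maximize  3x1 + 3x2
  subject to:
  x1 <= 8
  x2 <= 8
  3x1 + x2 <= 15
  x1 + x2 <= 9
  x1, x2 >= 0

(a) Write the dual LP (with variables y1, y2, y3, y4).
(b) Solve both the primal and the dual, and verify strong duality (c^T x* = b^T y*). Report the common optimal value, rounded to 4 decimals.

The standard primal-dual pair for 'max c^T x s.t. A x <= b, x >= 0' is:
  Dual:  min b^T y  s.t.  A^T y >= c,  y >= 0.

So the dual LP is:
  minimize  8y1 + 8y2 + 15y3 + 9y4
  subject to:
    y1 + 3y3 + y4 >= 3
    y2 + y3 + y4 >= 3
    y1, y2, y3, y4 >= 0

Solving the primal: x* = (3, 6).
  primal value c^T x* = 27.
Solving the dual: y* = (0, 0, 0, 3).
  dual value b^T y* = 27.
Strong duality: c^T x* = b^T y*. Confirmed.

27


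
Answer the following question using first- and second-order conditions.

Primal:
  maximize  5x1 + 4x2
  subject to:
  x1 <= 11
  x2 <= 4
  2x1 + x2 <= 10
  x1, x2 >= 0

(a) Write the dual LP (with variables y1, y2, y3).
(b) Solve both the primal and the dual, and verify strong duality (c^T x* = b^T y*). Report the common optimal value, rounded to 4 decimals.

The standard primal-dual pair for 'max c^T x s.t. A x <= b, x >= 0' is:
  Dual:  min b^T y  s.t.  A^T y >= c,  y >= 0.

So the dual LP is:
  minimize  11y1 + 4y2 + 10y3
  subject to:
    y1 + 2y3 >= 5
    y2 + y3 >= 4
    y1, y2, y3 >= 0

Solving the primal: x* = (3, 4).
  primal value c^T x* = 31.
Solving the dual: y* = (0, 1.5, 2.5).
  dual value b^T y* = 31.
Strong duality: c^T x* = b^T y*. Confirmed.

31


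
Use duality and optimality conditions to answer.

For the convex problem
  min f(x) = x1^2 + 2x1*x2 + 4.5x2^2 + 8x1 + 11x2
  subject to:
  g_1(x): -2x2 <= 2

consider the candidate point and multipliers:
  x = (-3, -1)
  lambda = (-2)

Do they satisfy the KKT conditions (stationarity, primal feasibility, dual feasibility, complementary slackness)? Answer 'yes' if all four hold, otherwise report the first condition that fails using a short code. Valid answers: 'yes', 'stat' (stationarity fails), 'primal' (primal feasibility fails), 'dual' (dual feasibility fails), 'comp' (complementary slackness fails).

Gradient of f: grad f(x) = Q x + c = (0, -4)
Constraint values g_i(x) = a_i^T x - b_i:
  g_1((-3, -1)) = 0
Stationarity residual: grad f(x) + sum_i lambda_i a_i = (0, 0)
  -> stationarity OK
Primal feasibility (all g_i <= 0): OK
Dual feasibility (all lambda_i >= 0): FAILS
Complementary slackness (lambda_i * g_i(x) = 0 for all i): OK

Verdict: the first failing condition is dual_feasibility -> dual.

dual


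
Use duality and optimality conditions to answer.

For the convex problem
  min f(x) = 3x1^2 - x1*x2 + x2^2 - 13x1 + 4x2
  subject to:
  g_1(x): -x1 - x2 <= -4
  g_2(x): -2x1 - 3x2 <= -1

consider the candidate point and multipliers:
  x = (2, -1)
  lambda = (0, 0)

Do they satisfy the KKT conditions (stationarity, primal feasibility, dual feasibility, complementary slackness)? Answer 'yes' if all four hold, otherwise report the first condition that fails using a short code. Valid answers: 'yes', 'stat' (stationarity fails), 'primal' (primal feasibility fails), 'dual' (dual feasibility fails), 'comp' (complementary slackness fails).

Gradient of f: grad f(x) = Q x + c = (0, 0)
Constraint values g_i(x) = a_i^T x - b_i:
  g_1((2, -1)) = 3
  g_2((2, -1)) = 0
Stationarity residual: grad f(x) + sum_i lambda_i a_i = (0, 0)
  -> stationarity OK
Primal feasibility (all g_i <= 0): FAILS
Dual feasibility (all lambda_i >= 0): OK
Complementary slackness (lambda_i * g_i(x) = 0 for all i): OK

Verdict: the first failing condition is primal_feasibility -> primal.

primal


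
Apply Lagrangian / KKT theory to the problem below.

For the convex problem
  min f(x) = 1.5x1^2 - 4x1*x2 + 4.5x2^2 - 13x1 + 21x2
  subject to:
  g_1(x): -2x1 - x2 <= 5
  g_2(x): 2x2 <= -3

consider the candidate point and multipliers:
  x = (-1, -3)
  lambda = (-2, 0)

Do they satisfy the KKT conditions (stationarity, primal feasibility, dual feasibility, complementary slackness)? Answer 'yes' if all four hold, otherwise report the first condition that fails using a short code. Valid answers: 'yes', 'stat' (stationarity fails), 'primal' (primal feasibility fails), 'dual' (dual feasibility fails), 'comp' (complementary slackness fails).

Gradient of f: grad f(x) = Q x + c = (-4, -2)
Constraint values g_i(x) = a_i^T x - b_i:
  g_1((-1, -3)) = 0
  g_2((-1, -3)) = -3
Stationarity residual: grad f(x) + sum_i lambda_i a_i = (0, 0)
  -> stationarity OK
Primal feasibility (all g_i <= 0): OK
Dual feasibility (all lambda_i >= 0): FAILS
Complementary slackness (lambda_i * g_i(x) = 0 for all i): OK

Verdict: the first failing condition is dual_feasibility -> dual.

dual


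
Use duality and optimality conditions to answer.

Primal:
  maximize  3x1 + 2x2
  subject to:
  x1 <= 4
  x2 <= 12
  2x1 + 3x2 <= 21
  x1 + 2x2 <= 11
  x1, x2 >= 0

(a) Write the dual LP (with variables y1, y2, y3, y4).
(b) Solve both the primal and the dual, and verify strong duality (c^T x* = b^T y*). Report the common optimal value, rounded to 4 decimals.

The standard primal-dual pair for 'max c^T x s.t. A x <= b, x >= 0' is:
  Dual:  min b^T y  s.t.  A^T y >= c,  y >= 0.

So the dual LP is:
  minimize  4y1 + 12y2 + 21y3 + 11y4
  subject to:
    y1 + 2y3 + y4 >= 3
    y2 + 3y3 + 2y4 >= 2
    y1, y2, y3, y4 >= 0

Solving the primal: x* = (4, 3.5).
  primal value c^T x* = 19.
Solving the dual: y* = (2, 0, 0, 1).
  dual value b^T y* = 19.
Strong duality: c^T x* = b^T y*. Confirmed.

19


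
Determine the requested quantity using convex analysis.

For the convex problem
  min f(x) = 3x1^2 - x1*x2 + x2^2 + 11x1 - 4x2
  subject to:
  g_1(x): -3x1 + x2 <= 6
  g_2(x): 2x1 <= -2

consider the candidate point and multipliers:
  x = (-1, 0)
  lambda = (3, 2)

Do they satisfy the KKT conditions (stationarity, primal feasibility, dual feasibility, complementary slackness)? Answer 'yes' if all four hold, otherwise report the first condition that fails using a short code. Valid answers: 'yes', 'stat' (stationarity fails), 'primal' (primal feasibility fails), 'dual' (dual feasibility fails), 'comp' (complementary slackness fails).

Gradient of f: grad f(x) = Q x + c = (5, -3)
Constraint values g_i(x) = a_i^T x - b_i:
  g_1((-1, 0)) = -3
  g_2((-1, 0)) = 0
Stationarity residual: grad f(x) + sum_i lambda_i a_i = (0, 0)
  -> stationarity OK
Primal feasibility (all g_i <= 0): OK
Dual feasibility (all lambda_i >= 0): OK
Complementary slackness (lambda_i * g_i(x) = 0 for all i): FAILS

Verdict: the first failing condition is complementary_slackness -> comp.

comp


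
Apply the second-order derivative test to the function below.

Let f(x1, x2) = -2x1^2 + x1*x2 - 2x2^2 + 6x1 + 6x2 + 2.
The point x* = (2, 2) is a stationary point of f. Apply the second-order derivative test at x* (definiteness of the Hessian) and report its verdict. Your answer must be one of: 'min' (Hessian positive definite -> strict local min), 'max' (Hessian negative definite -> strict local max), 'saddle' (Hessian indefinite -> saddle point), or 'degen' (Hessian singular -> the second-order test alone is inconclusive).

Compute the Hessian H = grad^2 f:
  H = [[-4, 1], [1, -4]]
Verify stationarity: grad f(x*) = H x* + g = (0, 0).
Eigenvalues of H: -5, -3.
Both eigenvalues < 0, so H is negative definite -> x* is a strict local max.

max


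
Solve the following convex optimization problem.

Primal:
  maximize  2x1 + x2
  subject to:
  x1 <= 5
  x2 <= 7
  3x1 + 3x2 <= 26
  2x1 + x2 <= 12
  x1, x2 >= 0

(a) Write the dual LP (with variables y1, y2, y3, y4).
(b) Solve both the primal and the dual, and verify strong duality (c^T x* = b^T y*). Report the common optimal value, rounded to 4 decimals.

The standard primal-dual pair for 'max c^T x s.t. A x <= b, x >= 0' is:
  Dual:  min b^T y  s.t.  A^T y >= c,  y >= 0.

So the dual LP is:
  minimize  5y1 + 7y2 + 26y3 + 12y4
  subject to:
    y1 + 3y3 + 2y4 >= 2
    y2 + 3y3 + y4 >= 1
    y1, y2, y3, y4 >= 0

Solving the primal: x* = (3.3333, 5.3333).
  primal value c^T x* = 12.
Solving the dual: y* = (0, 0, 0, 1).
  dual value b^T y* = 12.
Strong duality: c^T x* = b^T y*. Confirmed.

12


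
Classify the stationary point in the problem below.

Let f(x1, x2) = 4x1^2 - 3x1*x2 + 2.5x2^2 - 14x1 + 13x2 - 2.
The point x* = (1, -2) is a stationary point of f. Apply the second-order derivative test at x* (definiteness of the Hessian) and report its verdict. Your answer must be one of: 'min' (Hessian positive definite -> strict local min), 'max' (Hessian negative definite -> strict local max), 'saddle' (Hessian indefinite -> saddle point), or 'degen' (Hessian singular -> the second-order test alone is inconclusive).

Compute the Hessian H = grad^2 f:
  H = [[8, -3], [-3, 5]]
Verify stationarity: grad f(x*) = H x* + g = (0, 0).
Eigenvalues of H: 3.1459, 9.8541.
Both eigenvalues > 0, so H is positive definite -> x* is a strict local min.

min


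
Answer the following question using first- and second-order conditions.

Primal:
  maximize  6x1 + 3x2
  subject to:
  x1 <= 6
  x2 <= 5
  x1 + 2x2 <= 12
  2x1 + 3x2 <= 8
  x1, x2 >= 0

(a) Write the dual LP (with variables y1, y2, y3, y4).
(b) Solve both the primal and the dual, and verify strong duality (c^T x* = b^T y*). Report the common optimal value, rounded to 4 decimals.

The standard primal-dual pair for 'max c^T x s.t. A x <= b, x >= 0' is:
  Dual:  min b^T y  s.t.  A^T y >= c,  y >= 0.

So the dual LP is:
  minimize  6y1 + 5y2 + 12y3 + 8y4
  subject to:
    y1 + y3 + 2y4 >= 6
    y2 + 2y3 + 3y4 >= 3
    y1, y2, y3, y4 >= 0

Solving the primal: x* = (4, 0).
  primal value c^T x* = 24.
Solving the dual: y* = (0, 0, 0, 3).
  dual value b^T y* = 24.
Strong duality: c^T x* = b^T y*. Confirmed.

24


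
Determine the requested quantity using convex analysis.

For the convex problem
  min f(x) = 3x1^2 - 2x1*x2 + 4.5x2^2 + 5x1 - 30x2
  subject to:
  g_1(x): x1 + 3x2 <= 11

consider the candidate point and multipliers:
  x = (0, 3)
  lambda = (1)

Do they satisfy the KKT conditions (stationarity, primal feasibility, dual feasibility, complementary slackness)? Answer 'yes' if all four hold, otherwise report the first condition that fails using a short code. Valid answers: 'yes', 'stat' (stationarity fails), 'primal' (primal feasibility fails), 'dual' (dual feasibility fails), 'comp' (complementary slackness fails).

Gradient of f: grad f(x) = Q x + c = (-1, -3)
Constraint values g_i(x) = a_i^T x - b_i:
  g_1((0, 3)) = -2
Stationarity residual: grad f(x) + sum_i lambda_i a_i = (0, 0)
  -> stationarity OK
Primal feasibility (all g_i <= 0): OK
Dual feasibility (all lambda_i >= 0): OK
Complementary slackness (lambda_i * g_i(x) = 0 for all i): FAILS

Verdict: the first failing condition is complementary_slackness -> comp.

comp


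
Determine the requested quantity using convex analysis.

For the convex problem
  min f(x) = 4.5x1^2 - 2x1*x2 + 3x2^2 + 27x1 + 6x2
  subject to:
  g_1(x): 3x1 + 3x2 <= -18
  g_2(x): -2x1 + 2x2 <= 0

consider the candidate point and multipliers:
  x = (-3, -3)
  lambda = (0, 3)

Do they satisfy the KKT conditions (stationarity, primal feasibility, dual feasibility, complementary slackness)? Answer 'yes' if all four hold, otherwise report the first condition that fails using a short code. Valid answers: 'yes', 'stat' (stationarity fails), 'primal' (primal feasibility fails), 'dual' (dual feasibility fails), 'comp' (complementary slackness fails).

Gradient of f: grad f(x) = Q x + c = (6, -6)
Constraint values g_i(x) = a_i^T x - b_i:
  g_1((-3, -3)) = 0
  g_2((-3, -3)) = 0
Stationarity residual: grad f(x) + sum_i lambda_i a_i = (0, 0)
  -> stationarity OK
Primal feasibility (all g_i <= 0): OK
Dual feasibility (all lambda_i >= 0): OK
Complementary slackness (lambda_i * g_i(x) = 0 for all i): OK

Verdict: yes, KKT holds.

yes


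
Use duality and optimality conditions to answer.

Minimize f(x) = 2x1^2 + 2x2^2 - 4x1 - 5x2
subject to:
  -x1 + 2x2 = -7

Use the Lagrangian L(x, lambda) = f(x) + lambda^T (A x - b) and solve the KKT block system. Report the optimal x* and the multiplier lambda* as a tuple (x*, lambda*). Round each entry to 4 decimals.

Form the Lagrangian:
  L(x, lambda) = (1/2) x^T Q x + c^T x + lambda^T (A x - b)
Stationarity (grad_x L = 0): Q x + c + A^T lambda = 0.
Primal feasibility: A x = b.

This gives the KKT block system:
  [ Q   A^T ] [ x     ]   [-c ]
  [ A    0  ] [ lambda ] = [ b ]

Solving the linear system:
  x*      = (2.7, -2.15)
  lambda* = (6.8)
  f(x*)   = 23.775

x* = (2.7, -2.15), lambda* = (6.8)


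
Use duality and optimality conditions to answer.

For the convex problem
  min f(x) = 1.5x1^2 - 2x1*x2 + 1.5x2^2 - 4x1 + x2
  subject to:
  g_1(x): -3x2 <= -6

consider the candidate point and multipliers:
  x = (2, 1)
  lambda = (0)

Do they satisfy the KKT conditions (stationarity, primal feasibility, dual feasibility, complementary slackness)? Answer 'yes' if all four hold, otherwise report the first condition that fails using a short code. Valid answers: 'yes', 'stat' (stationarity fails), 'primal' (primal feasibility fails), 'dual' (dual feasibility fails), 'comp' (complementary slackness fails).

Gradient of f: grad f(x) = Q x + c = (0, 0)
Constraint values g_i(x) = a_i^T x - b_i:
  g_1((2, 1)) = 3
Stationarity residual: grad f(x) + sum_i lambda_i a_i = (0, 0)
  -> stationarity OK
Primal feasibility (all g_i <= 0): FAILS
Dual feasibility (all lambda_i >= 0): OK
Complementary slackness (lambda_i * g_i(x) = 0 for all i): OK

Verdict: the first failing condition is primal_feasibility -> primal.

primal


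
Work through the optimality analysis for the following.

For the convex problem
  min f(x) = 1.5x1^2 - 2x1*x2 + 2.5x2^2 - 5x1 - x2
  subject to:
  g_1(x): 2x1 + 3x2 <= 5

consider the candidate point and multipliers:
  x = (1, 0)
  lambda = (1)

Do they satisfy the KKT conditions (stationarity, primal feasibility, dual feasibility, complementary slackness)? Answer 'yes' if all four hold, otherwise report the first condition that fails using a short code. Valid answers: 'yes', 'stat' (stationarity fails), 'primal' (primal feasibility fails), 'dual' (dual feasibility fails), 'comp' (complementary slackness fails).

Gradient of f: grad f(x) = Q x + c = (-2, -3)
Constraint values g_i(x) = a_i^T x - b_i:
  g_1((1, 0)) = -3
Stationarity residual: grad f(x) + sum_i lambda_i a_i = (0, 0)
  -> stationarity OK
Primal feasibility (all g_i <= 0): OK
Dual feasibility (all lambda_i >= 0): OK
Complementary slackness (lambda_i * g_i(x) = 0 for all i): FAILS

Verdict: the first failing condition is complementary_slackness -> comp.

comp


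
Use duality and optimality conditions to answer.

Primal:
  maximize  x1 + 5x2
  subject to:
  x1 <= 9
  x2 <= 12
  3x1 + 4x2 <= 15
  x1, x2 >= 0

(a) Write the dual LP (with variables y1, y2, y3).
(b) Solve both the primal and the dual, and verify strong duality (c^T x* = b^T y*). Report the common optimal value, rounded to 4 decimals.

The standard primal-dual pair for 'max c^T x s.t. A x <= b, x >= 0' is:
  Dual:  min b^T y  s.t.  A^T y >= c,  y >= 0.

So the dual LP is:
  minimize  9y1 + 12y2 + 15y3
  subject to:
    y1 + 3y3 >= 1
    y2 + 4y3 >= 5
    y1, y2, y3 >= 0

Solving the primal: x* = (0, 3.75).
  primal value c^T x* = 18.75.
Solving the dual: y* = (0, 0, 1.25).
  dual value b^T y* = 18.75.
Strong duality: c^T x* = b^T y*. Confirmed.

18.75


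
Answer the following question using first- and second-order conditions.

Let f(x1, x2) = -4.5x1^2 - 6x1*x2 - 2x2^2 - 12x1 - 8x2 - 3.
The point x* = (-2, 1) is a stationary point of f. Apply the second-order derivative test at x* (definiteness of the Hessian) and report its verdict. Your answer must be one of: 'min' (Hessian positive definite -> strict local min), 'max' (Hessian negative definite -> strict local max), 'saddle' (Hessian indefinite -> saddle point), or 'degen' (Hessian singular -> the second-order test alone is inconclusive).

Compute the Hessian H = grad^2 f:
  H = [[-9, -6], [-6, -4]]
Verify stationarity: grad f(x*) = H x* + g = (0, 0).
Eigenvalues of H: -13, 0.
H has a zero eigenvalue (singular; negative semidefinite but not definite), so H is neither positive definite, negative definite, nor indefinite. The second-order test alone is inconclusive -> degen.
(Indeed, f is constant along the null direction of H through x*, so x* is not a strict local extremum.)

degen


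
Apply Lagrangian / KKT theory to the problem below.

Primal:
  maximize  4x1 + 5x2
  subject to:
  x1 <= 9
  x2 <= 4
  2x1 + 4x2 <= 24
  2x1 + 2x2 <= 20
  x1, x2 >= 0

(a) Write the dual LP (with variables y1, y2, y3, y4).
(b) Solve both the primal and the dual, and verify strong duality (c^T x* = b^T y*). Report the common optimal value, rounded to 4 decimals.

The standard primal-dual pair for 'max c^T x s.t. A x <= b, x >= 0' is:
  Dual:  min b^T y  s.t.  A^T y >= c,  y >= 0.

So the dual LP is:
  minimize  9y1 + 4y2 + 24y3 + 20y4
  subject to:
    y1 + 2y3 + 2y4 >= 4
    y2 + 4y3 + 2y4 >= 5
    y1, y2, y3, y4 >= 0

Solving the primal: x* = (8, 2).
  primal value c^T x* = 42.
Solving the dual: y* = (0, 0, 0.5, 1.5).
  dual value b^T y* = 42.
Strong duality: c^T x* = b^T y*. Confirmed.

42


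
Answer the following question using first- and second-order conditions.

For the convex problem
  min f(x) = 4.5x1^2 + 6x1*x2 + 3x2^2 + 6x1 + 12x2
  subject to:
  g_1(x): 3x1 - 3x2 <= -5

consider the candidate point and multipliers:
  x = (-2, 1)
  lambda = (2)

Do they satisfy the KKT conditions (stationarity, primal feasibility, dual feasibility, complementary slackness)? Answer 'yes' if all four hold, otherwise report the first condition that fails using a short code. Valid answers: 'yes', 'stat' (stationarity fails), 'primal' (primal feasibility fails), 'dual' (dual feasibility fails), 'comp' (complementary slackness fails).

Gradient of f: grad f(x) = Q x + c = (-6, 6)
Constraint values g_i(x) = a_i^T x - b_i:
  g_1((-2, 1)) = -4
Stationarity residual: grad f(x) + sum_i lambda_i a_i = (0, 0)
  -> stationarity OK
Primal feasibility (all g_i <= 0): OK
Dual feasibility (all lambda_i >= 0): OK
Complementary slackness (lambda_i * g_i(x) = 0 for all i): FAILS

Verdict: the first failing condition is complementary_slackness -> comp.

comp


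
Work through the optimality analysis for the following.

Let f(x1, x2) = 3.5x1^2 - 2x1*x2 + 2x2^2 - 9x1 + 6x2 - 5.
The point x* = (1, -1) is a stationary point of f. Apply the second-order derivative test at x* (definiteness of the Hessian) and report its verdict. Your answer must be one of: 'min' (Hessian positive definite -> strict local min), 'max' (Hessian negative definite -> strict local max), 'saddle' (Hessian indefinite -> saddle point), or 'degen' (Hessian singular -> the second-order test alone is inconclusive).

Compute the Hessian H = grad^2 f:
  H = [[7, -2], [-2, 4]]
Verify stationarity: grad f(x*) = H x* + g = (0, 0).
Eigenvalues of H: 3, 8.
Both eigenvalues > 0, so H is positive definite -> x* is a strict local min.

min
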